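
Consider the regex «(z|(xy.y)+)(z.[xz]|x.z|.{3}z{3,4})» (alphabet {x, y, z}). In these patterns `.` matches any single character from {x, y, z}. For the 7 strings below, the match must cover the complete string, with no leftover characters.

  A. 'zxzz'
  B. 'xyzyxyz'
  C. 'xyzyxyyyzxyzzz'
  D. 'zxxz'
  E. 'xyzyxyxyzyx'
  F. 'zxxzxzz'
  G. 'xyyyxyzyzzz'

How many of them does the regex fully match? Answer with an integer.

6

A. 'zxzz' → match
B. 'xyzyxyz' → match
C → match
D. 'zxxz' → match
E. 'xyzyxyxyzyx' → match
F. 'zxxzxzz' → no match
G. 'xyyyxyzyzzz' → match
Total matched: 6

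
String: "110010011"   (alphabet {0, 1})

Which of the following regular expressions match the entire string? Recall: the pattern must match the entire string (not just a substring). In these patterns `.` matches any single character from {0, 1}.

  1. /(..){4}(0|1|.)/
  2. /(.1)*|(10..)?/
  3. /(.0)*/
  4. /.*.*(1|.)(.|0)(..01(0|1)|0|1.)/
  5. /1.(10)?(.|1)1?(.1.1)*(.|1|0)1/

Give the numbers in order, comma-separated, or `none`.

1, 4

1 → match
2 → no match
3 → no match
4 → match
5 → no match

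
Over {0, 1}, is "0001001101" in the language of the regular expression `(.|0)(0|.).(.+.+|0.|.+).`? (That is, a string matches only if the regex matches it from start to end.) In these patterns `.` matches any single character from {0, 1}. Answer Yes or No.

Yes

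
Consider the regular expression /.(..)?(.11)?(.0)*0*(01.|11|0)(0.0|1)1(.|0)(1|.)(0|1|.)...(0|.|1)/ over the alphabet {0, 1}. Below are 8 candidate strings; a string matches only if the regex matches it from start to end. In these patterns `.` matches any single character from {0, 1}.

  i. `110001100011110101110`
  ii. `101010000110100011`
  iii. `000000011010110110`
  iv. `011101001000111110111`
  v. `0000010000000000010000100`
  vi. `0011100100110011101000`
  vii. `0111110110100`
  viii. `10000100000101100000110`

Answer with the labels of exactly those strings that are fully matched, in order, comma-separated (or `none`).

i → no match
ii → no match
iii → no match
iv → no match
v → match
vi → no match
vii → no match
viii → no match

v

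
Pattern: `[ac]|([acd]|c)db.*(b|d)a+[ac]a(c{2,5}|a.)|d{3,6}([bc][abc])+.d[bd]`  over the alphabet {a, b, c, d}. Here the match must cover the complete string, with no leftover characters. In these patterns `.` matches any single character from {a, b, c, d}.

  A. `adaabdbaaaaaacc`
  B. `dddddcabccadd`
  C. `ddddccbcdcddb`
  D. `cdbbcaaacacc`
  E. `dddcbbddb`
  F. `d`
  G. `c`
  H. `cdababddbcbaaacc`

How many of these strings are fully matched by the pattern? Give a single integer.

A → no match
B → no match
C → no match
D → no match
E → no match
F → no match
G → match
H → no match
Total matched: 1

1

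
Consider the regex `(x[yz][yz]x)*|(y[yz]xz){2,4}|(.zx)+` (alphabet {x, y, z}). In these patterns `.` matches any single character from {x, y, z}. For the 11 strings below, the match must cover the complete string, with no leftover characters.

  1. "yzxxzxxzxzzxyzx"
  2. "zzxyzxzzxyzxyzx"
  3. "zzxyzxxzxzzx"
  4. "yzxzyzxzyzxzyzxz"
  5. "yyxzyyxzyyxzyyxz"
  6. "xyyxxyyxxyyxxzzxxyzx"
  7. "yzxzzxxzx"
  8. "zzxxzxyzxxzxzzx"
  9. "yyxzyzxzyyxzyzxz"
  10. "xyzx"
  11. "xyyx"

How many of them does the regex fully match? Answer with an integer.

1 → match
2 → match
3 → match
4 → match
5 → match
6 → match
7 → match
8 → match
9 → match
10 → match
11 → match
Total matched: 11

11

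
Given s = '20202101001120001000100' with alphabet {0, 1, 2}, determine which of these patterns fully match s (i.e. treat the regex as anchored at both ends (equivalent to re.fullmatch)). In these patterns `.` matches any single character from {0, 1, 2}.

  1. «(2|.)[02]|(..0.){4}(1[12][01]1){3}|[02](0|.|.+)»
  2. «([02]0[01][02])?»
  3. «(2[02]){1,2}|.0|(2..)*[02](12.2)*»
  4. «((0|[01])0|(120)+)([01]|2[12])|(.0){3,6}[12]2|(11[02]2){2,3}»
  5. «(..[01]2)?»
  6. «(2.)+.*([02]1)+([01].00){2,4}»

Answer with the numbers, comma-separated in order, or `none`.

1 → match
2 → no match
3 → no match
4 → no match
5 → no match
6 → match

1, 6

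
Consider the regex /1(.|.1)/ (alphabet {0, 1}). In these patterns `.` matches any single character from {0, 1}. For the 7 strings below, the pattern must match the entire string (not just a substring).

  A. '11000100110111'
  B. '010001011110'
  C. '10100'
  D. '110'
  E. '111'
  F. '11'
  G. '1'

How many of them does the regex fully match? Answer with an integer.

2

A → no match
B → no match — must start with '1'
C → no match
D → no match
E → match
F → match
G → no match
Total matched: 2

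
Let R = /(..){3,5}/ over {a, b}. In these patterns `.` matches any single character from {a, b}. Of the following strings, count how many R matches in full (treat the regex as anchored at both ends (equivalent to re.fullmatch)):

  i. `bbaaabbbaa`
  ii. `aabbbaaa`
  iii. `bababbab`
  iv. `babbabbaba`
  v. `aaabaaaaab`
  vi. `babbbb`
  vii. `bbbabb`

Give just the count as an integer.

i. `bbaaabbbaa` → match
ii. `aabbbaaa` → match
iii. `bababbab` → match
iv. `babbabbaba` → match
v. `aaabaaaaab` → match
vi. `babbbb` → match
vii. `bbbabb` → match
Total matched: 7

7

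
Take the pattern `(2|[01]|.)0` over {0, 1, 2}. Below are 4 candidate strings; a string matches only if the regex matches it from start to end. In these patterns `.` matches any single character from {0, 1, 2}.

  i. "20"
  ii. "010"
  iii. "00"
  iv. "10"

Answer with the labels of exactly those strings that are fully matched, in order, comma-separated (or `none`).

i, iii, iv

i → match
ii → no match
iii → match
iv → match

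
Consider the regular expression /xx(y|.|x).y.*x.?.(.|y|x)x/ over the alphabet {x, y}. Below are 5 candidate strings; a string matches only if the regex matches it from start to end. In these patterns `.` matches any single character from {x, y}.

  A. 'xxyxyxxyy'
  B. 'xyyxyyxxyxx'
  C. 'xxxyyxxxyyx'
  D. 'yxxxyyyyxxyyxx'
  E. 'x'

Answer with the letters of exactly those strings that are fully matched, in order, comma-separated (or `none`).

C

A → no match — must end with 'x'
B → no match — must start with 'xx'
C → match
D → no match — must start with 'xx'
E → no match — must start with 'xx'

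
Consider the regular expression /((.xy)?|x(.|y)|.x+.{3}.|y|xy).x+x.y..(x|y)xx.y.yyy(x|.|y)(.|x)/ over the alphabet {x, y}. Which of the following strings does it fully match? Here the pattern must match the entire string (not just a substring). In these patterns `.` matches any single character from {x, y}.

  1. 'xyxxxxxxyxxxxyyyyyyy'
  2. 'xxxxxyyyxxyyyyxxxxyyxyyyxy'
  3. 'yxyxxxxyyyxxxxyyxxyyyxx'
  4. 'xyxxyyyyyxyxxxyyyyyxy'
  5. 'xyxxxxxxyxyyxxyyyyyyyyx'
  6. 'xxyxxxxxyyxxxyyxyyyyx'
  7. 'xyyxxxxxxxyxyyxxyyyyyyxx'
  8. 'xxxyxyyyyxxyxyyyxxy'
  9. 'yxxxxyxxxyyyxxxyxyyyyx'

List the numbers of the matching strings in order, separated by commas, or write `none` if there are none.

1 → no match
2 → no match
3 → no match
4 → no match
5 → no match
6 → no match
7 → match
8 → no match
9 → no match

7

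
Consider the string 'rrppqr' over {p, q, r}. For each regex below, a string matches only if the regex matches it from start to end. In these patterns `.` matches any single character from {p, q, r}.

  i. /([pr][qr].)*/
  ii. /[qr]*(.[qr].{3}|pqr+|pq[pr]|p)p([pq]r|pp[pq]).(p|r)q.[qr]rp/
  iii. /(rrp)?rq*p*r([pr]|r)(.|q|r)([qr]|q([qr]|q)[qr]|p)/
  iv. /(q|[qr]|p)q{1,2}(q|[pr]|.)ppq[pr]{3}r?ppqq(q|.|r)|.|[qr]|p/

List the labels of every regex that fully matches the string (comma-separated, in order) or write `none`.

i → match
ii → no match — must end with 'rp'
iii → no match
iv → no match

i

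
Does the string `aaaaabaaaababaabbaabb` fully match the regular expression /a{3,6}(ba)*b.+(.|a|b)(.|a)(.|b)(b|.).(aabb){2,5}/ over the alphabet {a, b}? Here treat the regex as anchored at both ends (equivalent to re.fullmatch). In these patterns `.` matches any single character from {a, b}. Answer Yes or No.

Yes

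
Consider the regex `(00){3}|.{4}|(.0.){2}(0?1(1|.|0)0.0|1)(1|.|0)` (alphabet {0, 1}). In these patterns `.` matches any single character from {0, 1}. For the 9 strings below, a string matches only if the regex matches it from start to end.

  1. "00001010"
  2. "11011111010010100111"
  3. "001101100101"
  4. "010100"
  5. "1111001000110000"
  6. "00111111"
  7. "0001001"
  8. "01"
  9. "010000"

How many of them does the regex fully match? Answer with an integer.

1

1. "00001010" → no match
2 → no match
3. "001101100101" → match
4. "010100" → no match
5 → no match
6. "00111111" → no match
7. "0001001" → no match
8. "01" → no match
9. "010000" → no match
Total matched: 1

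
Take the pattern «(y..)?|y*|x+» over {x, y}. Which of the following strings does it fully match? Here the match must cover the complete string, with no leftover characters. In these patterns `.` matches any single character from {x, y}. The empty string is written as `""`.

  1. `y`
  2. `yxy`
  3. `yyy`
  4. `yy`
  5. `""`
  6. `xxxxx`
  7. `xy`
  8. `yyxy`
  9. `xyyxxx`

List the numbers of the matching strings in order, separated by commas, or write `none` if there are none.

1 → match
2 → match
3 → match
4 → match
5 → match
6 → match
7 → no match
8 → no match
9 → no match

1, 2, 3, 4, 5, 6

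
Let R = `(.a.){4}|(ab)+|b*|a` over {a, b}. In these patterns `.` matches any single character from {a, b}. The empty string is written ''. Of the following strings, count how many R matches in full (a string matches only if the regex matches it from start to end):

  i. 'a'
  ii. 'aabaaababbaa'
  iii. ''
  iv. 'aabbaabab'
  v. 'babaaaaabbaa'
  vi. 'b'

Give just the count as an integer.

5

i → match
ii → match
iii → match
iv → no match
v → match
vi → match
Total matched: 5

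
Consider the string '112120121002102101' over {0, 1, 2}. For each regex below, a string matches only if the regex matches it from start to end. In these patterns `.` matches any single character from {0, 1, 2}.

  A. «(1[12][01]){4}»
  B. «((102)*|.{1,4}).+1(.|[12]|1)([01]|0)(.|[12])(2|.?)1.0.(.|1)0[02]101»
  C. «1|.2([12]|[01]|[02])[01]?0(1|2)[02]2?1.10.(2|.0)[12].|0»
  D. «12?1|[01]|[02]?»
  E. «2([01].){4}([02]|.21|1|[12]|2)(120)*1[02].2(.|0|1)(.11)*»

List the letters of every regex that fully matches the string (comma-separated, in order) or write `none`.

A → no match
B → match
C → no match
D → no match
E → no match — must start with '2'

B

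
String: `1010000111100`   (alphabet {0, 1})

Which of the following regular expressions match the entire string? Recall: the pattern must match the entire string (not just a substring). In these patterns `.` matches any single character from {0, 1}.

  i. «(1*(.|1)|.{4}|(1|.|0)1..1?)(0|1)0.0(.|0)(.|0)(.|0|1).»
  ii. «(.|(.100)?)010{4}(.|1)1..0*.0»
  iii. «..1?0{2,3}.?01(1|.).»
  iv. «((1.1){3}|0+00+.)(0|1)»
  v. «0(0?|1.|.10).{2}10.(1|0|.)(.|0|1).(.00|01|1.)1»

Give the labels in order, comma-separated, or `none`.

ii

i → no match
ii → match
iii → no match
iv → no match
v → no match — must start with `0`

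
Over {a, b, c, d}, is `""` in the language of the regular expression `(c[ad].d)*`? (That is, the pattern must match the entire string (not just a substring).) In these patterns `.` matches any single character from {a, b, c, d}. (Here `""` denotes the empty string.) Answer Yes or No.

Yes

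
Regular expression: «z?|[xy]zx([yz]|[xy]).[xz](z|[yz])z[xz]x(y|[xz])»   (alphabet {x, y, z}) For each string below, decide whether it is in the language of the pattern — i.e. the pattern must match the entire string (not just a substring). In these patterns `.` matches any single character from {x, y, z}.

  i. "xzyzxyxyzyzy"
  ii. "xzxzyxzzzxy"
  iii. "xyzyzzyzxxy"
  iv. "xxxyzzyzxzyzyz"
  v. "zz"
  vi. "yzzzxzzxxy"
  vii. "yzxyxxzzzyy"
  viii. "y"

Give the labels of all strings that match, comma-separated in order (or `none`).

ii

i. "xzyzxyxyzyzy" → no match
ii. "xzxzyxzzzxy" → match
iii. "xyzyzzyzxxy" → no match
iv → no match
v. "zz" → no match
vi. "yzzzxzzxxy" → no match
vii. "yzxyxxzzzyy" → no match
viii. "y" → no match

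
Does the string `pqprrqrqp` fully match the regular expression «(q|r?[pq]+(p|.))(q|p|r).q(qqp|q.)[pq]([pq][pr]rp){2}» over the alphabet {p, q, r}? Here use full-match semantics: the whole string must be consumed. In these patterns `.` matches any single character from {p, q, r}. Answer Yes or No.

No

Every match must end with `rp`, but `pqprrqrqp` does not.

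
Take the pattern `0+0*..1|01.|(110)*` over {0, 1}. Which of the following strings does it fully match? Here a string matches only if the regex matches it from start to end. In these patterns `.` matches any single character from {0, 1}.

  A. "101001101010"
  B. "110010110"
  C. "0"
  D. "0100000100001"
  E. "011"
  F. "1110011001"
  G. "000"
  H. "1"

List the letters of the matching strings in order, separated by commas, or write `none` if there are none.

A → no match
B → no match
C → no match
D → no match
E → match
F → no match
G → no match
H → no match

E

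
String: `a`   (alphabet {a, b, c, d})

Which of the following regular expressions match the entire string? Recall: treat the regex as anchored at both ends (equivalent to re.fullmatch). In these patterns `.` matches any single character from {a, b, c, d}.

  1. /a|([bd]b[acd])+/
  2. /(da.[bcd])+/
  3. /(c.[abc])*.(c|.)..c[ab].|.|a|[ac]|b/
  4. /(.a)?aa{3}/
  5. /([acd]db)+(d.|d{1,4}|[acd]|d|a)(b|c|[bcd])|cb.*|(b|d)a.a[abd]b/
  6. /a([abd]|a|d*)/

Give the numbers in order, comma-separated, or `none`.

1 → match
2 → no match — must start with `da`
3 → match
4 → no match
5 → no match
6 → match

1, 3, 6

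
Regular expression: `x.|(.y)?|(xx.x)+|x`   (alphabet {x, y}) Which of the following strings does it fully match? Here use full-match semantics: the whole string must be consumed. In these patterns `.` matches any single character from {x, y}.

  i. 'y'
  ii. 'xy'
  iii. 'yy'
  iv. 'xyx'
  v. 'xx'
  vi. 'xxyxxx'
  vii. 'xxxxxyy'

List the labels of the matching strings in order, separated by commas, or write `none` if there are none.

i → no match
ii → match
iii → match
iv → no match
v → match
vi → no match
vii → no match

ii, iii, v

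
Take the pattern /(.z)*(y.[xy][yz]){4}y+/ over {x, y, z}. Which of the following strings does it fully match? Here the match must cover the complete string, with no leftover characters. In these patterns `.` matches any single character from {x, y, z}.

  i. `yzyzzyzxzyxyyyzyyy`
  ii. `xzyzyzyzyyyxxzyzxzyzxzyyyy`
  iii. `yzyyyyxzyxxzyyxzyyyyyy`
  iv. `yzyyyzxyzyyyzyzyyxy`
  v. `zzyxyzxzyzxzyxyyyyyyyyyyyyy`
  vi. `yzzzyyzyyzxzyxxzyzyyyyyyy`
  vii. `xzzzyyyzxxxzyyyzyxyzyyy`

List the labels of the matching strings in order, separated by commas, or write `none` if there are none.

ii, iii

i → no match
ii → match
iii → match
iv → no match
v → no match
vi → no match
vii → no match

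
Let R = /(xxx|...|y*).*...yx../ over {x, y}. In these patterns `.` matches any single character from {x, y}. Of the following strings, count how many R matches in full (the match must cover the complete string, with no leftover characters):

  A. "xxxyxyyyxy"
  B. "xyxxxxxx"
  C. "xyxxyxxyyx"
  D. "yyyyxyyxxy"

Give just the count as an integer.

1

A. "xxxyxyyyxy" → no match
B. "xyxxxxxx" → no match
C. "xyxxyxxyyx" → no match
D. "yyyyxyyxxy" → match
Total matched: 1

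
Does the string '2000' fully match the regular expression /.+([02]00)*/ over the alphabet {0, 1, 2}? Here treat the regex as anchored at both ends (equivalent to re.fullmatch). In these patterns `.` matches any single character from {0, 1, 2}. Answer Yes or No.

Yes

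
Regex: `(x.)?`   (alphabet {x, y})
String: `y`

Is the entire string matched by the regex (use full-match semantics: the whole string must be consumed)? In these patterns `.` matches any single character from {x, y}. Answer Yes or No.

No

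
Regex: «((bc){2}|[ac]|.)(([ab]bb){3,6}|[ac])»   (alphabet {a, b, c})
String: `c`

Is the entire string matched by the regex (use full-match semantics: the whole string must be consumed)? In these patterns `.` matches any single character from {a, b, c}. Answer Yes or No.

No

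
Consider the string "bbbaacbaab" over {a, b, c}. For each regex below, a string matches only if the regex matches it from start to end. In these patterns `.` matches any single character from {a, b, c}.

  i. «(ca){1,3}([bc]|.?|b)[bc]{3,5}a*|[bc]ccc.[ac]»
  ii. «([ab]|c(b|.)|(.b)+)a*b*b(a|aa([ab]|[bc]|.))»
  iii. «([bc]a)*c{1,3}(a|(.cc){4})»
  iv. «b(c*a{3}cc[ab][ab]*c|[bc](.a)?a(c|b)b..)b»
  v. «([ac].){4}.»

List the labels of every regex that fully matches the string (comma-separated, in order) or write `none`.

iv

i → no match
ii → no match
iii → no match
iv → match
v → no match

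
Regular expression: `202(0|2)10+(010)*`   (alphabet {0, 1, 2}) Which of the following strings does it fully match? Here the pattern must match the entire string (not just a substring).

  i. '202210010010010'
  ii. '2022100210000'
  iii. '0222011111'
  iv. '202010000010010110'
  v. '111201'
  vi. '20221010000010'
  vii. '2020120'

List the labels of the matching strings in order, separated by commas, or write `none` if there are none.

i → match
ii → no match
iii → no match — must start with '202'
iv → no match
v → no match — must start with '202'
vi → no match
vii → no match

i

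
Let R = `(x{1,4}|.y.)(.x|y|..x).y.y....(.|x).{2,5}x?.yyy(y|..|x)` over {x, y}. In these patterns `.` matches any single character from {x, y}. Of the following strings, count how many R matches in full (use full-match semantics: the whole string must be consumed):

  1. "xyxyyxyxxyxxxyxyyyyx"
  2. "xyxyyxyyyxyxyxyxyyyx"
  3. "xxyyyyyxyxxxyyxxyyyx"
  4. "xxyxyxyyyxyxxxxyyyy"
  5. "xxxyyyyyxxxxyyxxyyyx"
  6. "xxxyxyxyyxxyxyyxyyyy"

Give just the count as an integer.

1 → match
2 → match
3 → match
4 → match
5 → match
6 → match
Total matched: 6

6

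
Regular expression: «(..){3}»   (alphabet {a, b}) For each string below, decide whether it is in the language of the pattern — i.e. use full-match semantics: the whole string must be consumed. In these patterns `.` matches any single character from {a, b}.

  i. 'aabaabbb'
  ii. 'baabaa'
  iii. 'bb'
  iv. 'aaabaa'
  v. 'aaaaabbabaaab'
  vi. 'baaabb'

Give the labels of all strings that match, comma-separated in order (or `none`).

ii, iv, vi

i → no match
ii → match
iii → no match
iv → match
v → no match
vi → match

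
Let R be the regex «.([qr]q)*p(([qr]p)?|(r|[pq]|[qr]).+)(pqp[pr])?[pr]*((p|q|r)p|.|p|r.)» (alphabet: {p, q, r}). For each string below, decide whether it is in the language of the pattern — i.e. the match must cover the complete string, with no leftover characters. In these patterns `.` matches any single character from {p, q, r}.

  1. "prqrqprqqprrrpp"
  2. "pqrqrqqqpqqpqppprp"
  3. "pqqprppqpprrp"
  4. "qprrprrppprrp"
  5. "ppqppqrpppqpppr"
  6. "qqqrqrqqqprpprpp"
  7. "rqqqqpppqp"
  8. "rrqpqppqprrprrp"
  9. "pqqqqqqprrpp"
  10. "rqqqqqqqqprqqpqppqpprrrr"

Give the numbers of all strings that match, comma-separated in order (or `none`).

1 → match
2 → no match
3 → match
4 → match
5 → match
6 → match
7 → match
8 → match
9 → match
10 → match

1, 3, 4, 5, 6, 7, 8, 9, 10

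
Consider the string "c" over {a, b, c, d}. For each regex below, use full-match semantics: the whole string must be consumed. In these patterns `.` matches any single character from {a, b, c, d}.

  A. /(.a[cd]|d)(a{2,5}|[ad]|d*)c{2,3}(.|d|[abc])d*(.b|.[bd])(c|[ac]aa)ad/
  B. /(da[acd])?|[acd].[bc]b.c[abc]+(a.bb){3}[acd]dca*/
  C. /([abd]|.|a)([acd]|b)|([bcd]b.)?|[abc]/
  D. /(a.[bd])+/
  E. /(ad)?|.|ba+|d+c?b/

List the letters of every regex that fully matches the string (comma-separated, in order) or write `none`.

A → no match — must end with "ad"
B → no match
C → match
D → no match — must start with "a"
E → match

C, E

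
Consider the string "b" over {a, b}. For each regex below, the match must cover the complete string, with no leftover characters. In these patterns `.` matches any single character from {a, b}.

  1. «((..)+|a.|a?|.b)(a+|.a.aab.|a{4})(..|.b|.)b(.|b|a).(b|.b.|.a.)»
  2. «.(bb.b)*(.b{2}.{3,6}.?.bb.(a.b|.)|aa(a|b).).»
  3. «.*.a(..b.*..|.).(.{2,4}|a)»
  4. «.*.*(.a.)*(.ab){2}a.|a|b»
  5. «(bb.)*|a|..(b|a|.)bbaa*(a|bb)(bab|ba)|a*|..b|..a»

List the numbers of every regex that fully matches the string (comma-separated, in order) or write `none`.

1 → no match
2 → no match
3 → no match
4 → match
5 → no match

4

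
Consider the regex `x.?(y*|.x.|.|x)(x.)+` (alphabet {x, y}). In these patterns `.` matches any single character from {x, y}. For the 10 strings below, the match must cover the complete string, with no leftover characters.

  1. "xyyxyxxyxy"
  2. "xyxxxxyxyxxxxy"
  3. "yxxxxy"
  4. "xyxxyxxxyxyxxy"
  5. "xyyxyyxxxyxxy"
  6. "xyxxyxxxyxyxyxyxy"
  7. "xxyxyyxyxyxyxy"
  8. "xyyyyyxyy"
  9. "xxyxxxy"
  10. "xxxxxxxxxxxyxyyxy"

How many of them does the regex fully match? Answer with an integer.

1 → no match
2 → no match
3 → no match — must start with "x"
4 → no match
5 → no match
6 → match
7 → no match
8 → no match
9 → match
10 → no match
Total matched: 2

2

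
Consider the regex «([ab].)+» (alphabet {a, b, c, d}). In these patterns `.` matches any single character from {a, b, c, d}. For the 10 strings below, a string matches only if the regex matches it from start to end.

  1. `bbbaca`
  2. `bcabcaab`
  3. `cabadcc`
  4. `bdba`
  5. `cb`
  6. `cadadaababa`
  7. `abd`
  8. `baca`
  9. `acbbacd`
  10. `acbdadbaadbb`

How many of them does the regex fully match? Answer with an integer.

1 → no match
2 → no match
3 → no match
4 → match
5 → no match
6 → no match
7 → no match
8 → no match
9 → no match
10 → match
Total matched: 2

2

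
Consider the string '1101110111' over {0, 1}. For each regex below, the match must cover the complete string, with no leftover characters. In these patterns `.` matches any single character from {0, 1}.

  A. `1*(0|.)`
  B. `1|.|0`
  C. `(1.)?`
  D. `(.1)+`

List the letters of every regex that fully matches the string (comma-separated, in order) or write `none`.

A → no match
B → no match
C → no match
D → match

D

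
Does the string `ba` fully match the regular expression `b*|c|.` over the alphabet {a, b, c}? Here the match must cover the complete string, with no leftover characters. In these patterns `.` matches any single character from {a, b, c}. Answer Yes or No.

No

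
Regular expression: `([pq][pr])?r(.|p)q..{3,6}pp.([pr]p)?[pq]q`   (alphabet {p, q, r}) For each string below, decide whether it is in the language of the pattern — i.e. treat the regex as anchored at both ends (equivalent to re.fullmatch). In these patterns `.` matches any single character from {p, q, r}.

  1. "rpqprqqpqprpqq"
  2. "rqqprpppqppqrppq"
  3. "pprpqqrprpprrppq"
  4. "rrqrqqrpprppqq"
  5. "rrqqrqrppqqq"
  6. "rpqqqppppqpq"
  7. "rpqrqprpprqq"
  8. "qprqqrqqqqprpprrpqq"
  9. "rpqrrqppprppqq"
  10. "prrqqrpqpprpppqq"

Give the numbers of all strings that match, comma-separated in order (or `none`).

2, 3, 4, 5, 6, 7, 8, 9, 10

1 → no match
2 → match
3 → match
4 → match
5 → match
6 → match
7 → match
8 → match
9 → match
10 → match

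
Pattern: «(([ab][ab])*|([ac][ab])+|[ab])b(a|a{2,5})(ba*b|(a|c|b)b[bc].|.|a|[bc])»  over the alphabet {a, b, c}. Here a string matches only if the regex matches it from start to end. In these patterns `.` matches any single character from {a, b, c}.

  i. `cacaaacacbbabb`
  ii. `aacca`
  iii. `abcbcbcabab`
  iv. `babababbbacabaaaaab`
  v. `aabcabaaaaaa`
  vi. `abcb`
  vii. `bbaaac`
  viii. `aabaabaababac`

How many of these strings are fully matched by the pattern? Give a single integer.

i → match
ii → no match
iii → match
iv → no match
v → no match
vi → no match
vii → match
viii → match
Total matched: 4

4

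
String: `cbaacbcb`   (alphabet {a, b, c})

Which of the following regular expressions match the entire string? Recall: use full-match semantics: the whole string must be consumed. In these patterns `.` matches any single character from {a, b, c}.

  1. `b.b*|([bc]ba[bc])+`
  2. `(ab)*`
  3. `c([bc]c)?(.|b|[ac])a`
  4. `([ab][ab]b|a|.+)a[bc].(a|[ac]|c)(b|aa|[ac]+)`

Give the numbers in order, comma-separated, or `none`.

4

1 → no match
2 → no match
3 → no match — must end with `a`
4 → match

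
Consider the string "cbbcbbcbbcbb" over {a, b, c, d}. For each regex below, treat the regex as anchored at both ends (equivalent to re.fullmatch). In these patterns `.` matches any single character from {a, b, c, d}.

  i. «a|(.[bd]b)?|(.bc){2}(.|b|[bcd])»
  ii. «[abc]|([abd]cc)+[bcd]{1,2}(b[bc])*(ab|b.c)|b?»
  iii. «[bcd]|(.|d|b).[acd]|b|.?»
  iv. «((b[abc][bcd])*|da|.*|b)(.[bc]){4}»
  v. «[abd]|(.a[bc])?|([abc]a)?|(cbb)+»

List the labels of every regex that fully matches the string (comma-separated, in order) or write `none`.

i → no match
ii → no match
iii → no match
iv → match
v → match

iv, v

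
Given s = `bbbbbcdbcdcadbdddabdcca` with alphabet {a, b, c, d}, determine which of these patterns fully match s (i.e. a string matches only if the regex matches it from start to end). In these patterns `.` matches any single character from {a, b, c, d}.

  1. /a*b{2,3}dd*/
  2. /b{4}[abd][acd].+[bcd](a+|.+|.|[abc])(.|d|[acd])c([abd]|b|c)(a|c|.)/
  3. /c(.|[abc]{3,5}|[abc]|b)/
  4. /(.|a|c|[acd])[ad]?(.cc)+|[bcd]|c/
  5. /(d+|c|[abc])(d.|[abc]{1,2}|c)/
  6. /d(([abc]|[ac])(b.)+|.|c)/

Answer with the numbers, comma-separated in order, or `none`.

1 → no match
2 → match
3 → no match — must start with `c`
4 → no match
5 → no match
6 → no match — must start with `d`

2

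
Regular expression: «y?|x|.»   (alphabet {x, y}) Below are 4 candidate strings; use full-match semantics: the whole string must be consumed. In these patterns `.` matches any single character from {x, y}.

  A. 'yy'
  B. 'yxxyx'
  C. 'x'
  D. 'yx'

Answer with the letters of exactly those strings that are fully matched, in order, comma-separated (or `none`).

A → no match
B → no match
C → match
D → no match

C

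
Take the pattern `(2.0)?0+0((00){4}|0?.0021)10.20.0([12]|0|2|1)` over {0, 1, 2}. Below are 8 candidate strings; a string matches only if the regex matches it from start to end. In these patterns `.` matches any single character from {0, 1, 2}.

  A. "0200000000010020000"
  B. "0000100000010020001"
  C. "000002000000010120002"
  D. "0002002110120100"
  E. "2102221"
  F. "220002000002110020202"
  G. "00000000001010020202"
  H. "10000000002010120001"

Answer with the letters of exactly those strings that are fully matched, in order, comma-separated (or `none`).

A → no match
B → no match
C → no match
D → match
E → no match
F → no match
G → no match
H → no match

D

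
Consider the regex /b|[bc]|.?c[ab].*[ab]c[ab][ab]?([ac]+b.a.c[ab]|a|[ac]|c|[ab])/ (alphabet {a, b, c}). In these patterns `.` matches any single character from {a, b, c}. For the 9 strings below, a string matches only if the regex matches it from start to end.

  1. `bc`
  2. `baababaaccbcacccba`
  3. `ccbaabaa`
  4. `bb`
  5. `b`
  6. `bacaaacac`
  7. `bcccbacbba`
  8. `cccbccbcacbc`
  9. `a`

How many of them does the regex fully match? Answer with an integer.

1. `bc` → no match
2 → no match
3. `ccbaabaa` → no match
4. `bb` → no match
5. `b` → match
6. `bacaaacac` → no match
7. `bcccbacbba` → no match
8. `cccbccbcacbc` → no match
9. `a` → no match
Total matched: 1

1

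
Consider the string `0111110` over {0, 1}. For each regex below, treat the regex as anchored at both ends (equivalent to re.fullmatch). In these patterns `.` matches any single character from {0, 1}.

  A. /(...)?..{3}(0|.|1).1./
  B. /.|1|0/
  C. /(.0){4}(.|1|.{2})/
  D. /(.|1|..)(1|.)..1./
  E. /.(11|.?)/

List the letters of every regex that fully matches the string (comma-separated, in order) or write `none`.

D

A → no match
B → no match
C → no match
D → match
E → no match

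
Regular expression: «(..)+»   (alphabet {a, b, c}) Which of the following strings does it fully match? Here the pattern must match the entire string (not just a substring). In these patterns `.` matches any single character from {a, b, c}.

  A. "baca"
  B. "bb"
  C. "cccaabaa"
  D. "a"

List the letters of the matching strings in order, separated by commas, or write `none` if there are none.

A, B, C

A → match
B → match
C → match
D → no match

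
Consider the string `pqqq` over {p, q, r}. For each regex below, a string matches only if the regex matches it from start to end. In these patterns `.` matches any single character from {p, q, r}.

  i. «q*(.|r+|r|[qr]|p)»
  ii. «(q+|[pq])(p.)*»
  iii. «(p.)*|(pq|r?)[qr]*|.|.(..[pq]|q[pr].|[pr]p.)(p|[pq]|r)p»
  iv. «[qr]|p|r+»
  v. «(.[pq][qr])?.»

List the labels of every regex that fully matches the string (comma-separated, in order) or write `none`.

i → no match
ii → no match
iii → match
iv → no match
v → match

iii, v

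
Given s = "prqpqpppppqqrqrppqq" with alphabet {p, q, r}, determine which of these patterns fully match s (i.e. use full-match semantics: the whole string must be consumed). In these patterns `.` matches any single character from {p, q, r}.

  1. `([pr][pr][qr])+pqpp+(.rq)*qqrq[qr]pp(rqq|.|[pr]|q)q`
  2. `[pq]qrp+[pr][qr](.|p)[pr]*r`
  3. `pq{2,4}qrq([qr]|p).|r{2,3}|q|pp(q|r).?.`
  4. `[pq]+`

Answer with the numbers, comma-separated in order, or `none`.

1 → match
2 → no match — must end with "r"
3 → no match
4 → no match

1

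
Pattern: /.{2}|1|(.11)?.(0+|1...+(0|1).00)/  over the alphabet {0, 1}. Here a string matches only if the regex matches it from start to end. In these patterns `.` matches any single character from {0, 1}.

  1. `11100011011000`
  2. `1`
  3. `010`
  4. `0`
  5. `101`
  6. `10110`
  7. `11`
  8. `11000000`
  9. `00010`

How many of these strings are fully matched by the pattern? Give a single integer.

3

1 → match
2 → match
3 → no match
4 → no match
5 → no match
6 → no match
7 → match
8 → no match
9 → no match
Total matched: 3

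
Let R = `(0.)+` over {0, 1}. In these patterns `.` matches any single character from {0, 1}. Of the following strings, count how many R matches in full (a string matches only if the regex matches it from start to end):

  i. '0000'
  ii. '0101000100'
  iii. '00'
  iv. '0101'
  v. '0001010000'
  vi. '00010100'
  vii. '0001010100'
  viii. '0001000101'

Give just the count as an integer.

i → match
ii → match
iii → match
iv → match
v → match
vi → match
vii → match
viii → match
Total matched: 8

8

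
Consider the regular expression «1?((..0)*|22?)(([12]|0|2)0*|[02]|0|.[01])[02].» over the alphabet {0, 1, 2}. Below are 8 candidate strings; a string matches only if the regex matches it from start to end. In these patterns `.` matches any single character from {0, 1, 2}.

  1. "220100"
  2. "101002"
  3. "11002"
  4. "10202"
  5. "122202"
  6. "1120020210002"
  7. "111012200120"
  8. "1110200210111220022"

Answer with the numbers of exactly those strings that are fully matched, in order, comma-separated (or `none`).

1, 3, 5, 6

1 → match
2 → no match
3 → match
4 → no match
5 → match
6 → match
7 → no match
8 → no match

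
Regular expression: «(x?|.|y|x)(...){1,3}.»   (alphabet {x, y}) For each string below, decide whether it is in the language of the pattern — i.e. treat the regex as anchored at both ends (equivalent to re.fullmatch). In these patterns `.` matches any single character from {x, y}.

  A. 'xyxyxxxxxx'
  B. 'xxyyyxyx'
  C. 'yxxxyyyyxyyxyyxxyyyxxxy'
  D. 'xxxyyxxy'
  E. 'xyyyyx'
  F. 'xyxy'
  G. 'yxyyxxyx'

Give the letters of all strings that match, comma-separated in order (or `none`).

A. 'xyxyxxxxxx' → match
B. 'xxyyyxyx' → match
C → no match
D. 'xxxyyxxy' → match
E. 'xyyyyx' → no match
F. 'xyxy' → match
G. 'yxyyxxyx' → match

A, B, D, F, G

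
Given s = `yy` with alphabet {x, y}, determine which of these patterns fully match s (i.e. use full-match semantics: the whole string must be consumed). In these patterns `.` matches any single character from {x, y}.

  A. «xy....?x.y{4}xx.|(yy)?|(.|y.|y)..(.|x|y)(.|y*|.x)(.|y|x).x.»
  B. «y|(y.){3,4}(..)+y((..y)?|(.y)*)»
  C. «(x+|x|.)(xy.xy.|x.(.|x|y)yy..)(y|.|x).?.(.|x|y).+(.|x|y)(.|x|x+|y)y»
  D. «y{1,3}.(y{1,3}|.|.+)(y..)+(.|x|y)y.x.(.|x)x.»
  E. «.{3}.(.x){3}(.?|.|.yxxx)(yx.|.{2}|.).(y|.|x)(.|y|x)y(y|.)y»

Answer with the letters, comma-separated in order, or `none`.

A

A → match
B → no match
C → no match
D → no match
E → no match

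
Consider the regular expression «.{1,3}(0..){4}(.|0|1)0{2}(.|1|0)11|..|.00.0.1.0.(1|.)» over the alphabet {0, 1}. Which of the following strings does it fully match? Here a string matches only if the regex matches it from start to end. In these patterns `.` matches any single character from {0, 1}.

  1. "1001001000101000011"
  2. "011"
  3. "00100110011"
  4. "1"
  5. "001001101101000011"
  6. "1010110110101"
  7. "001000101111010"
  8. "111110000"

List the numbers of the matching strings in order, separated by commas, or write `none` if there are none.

none

1 → no match
2 → no match
3 → no match
4 → no match
5 → no match
6 → no match
7 → no match
8 → no match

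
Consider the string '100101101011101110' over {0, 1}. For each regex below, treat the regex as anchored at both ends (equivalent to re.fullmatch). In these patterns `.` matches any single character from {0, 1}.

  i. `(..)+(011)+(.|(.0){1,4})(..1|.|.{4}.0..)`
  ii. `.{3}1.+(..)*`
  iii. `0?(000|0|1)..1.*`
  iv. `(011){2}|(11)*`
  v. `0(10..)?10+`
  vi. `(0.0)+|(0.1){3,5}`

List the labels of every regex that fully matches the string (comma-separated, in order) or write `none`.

ii, iii

i → no match
ii → match
iii → match
iv → no match
v → no match — must start with '0'
vi → no match — must start with '0'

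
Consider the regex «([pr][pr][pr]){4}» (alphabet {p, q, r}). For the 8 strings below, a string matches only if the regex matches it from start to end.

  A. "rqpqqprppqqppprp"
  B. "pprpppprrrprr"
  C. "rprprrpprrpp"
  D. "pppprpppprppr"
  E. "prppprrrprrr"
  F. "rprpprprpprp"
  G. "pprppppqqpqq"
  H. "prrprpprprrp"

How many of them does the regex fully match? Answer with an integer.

A → no match
B → no match
C → match
D → no match
E → match
F → match
G → no match
H → match
Total matched: 4

4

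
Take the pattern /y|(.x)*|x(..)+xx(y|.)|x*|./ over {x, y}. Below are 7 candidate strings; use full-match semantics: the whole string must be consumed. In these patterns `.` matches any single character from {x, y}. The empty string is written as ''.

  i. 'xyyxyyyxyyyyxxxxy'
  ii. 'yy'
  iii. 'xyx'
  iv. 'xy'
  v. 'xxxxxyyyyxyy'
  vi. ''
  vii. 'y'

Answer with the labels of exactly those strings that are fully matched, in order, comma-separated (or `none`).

vi, vii

i → no match
ii. 'yy' → no match
iii. 'xyx' → no match
iv. 'xy' → no match
v. 'xxxxxyyyyxyy' → no match
vi. '' → match
vii. 'y' → match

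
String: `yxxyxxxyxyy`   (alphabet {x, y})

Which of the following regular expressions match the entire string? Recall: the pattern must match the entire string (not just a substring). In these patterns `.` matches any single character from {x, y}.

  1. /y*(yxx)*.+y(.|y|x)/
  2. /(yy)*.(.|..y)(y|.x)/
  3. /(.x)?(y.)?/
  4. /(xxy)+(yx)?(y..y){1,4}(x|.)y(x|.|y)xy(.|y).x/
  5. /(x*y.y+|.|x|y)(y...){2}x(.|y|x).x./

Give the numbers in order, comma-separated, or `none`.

1 → match
2 → no match
3 → no match
4 → no match — must start with `xxy`
5 → no match

1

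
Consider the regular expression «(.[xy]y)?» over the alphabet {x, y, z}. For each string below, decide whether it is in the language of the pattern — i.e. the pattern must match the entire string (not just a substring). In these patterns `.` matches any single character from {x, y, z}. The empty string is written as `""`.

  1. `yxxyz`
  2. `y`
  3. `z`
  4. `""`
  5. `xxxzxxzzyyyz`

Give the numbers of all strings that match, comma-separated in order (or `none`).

1 → no match
2 → no match
3 → no match
4 → match
5 → no match

4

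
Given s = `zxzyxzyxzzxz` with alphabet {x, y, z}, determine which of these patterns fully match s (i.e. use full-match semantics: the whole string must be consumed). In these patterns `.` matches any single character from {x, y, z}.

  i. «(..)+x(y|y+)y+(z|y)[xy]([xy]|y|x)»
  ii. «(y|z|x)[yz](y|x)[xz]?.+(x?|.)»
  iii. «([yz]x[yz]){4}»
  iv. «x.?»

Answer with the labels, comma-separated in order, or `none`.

iii

i → no match
ii → no match
iii → match
iv → no match — must start with `x`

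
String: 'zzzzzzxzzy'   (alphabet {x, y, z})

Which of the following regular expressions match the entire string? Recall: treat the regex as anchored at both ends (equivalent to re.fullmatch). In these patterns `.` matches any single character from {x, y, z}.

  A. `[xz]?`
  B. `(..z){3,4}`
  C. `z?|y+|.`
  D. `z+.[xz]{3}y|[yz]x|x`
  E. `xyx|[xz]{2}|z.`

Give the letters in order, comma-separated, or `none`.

D

A → no match
B → no match — must end with 'z'
C → no match
D → match
E → no match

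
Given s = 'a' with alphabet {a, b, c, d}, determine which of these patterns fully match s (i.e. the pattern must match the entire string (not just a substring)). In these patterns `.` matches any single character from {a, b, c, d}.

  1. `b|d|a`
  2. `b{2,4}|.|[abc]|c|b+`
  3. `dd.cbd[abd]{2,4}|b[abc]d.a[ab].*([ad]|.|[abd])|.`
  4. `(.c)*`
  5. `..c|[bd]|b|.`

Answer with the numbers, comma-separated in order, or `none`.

1 → match
2 → match
3 → match
4 → no match
5 → match

1, 2, 3, 5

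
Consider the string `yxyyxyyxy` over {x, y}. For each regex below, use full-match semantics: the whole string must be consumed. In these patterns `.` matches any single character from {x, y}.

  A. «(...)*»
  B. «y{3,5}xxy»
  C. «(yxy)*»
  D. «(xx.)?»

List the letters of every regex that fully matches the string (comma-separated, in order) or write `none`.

A → match
B → no match — must end with `yxxy`
C → match
D → no match

A, C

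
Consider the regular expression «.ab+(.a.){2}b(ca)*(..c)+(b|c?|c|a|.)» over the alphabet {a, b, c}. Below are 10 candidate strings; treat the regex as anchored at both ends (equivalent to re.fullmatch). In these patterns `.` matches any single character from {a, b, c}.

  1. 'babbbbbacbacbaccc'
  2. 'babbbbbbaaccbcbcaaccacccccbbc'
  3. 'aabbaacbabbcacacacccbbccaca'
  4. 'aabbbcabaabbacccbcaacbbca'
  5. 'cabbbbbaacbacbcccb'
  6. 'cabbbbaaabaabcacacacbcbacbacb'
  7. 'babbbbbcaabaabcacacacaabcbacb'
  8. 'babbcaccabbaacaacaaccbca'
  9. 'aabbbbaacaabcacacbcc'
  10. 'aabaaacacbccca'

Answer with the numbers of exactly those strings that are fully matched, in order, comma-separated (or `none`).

1, 3, 4, 5, 6, 7, 8, 9, 10

1 → match
2 → no match
3 → match
4 → match
5 → match
6 → match
7 → match
8 → match
9 → match
10 → match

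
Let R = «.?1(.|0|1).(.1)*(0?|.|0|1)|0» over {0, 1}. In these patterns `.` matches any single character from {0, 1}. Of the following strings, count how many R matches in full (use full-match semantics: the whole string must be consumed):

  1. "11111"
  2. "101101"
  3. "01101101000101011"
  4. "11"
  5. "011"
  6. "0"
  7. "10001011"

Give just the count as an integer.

3

1 → match
2 → no match
3 → no match
4 → no match
5 → no match
6 → match
7 → match
Total matched: 3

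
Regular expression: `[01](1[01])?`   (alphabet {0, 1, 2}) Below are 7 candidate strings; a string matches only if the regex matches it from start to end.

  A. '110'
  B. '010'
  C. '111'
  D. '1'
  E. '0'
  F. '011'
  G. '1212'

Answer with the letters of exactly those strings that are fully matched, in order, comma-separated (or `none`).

A → match
B → match
C → match
D → match
E → match
F → match
G → no match

A, B, C, D, E, F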